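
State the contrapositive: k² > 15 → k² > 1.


Original: If k² > 15, then k² > 1
Contrapositive: If ¬Q, then ¬P
Negate Q: not (k² > 1)
Negate P: not (k² > 15)

If not (k² > 1), then not (k² > 15).


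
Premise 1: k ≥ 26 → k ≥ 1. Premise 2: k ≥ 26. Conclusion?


Modus ponens: P → Q, P ⊢ Q
P: k ≥ 26
Q: k ≥ 1
We have P → Q and P is true.
By modus ponens, Q must be true.

k ≥ 1


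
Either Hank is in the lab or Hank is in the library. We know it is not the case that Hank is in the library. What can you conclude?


Disjunctive syllogism: P ∨ Q, ¬P ⊢ Q
Disjunction: Hank is in the lab ∨ Hank is in the library
We know it is not the case that Hank is in the library.
By disjunctive syllogism, the other disjunct must be true.

Hank is in the lab


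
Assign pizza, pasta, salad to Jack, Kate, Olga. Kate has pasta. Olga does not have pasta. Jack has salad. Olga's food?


From clues:
  Jack → salad
  Kate → pasta
By elimination, Olga gets the remaining.

pizza


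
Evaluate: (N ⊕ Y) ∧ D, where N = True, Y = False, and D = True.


N = True, Y = False, D = True
Step 1: N ⊕ Y = True XOR False = True
Step 2: True ∧ D = True AND True = True
XOR true when exactly one of N,Y is true; then AND with D.

True


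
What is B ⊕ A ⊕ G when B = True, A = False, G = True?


B = True, A = False, G = True
Step 1: B ⊕ A = True XOR False = True
Step 2: True ⊕ G = True XOR True = False
XOR is true when an odd number of operands are true.

False


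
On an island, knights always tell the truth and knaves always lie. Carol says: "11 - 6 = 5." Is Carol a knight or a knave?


Statement: "11 - 6 = 5."
Actual: 11 - 6 = 5
Claimed: 5
Statement is TRUE → Carol tells the truth → Knight

Knight


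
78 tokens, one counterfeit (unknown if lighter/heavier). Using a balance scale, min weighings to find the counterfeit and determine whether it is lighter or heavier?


Let n = 78. 156 possibilities (n tokens × lighter/heavier); each weighing has 3 outcomes.
Bound for k weighings: say the first weighing puts j tokens on each pan. If it tips, the 2j weighed tokens remain suspects (each with a known direction) and k-1 weighings give 3^(k-1) outcomes; 3^(k-1) is odd, so 2j ≤ 3^(k-1) - 1. If it balances, the n - 2j unweighed tokens remain with direction unknown: 2(n - 2j) ≤ 3^(k-1) - 1 by the same parity argument. Adding, n ≤ (3^(k-1) - 1) + (3^(k-1) - 1)/2 = (3^k - 3)/2, and the classical three-group strategy achieves this (3 tokens in 2 weighings, 12 in 3, 39 in 4, 120 in 5).
So we need the smallest k with (3^k - 3)/2 ≥ 78.
k = 4: (3^4 - 3)/2 = 39 < 78 ✗
k = 5: (3^5 - 3)/2 = 120 ≥ 78 ✓

5


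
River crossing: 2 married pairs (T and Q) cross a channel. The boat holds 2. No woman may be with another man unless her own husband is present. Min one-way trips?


Label couples T and Q.
1. WT+WQ → (far: WT,WQ; near: HT,HQ)
2. WT ←   (far: WQ; near: HT,HQ,WT)
3. HT+HQ → (far: HT,HQ,WQ; near: WT)
4. HT ←   (far: HQ,WQ; near: HT,WT)  — HT returns, since WT is alone on near bank
5. HT+WT → (far: all four; near: empty)
Every state respects the constraint.
Minimum trips = 5

5


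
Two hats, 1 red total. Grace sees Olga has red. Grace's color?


Total red = 1, Olga = red
Red accounted for: 1
Remaining for Grace: 0
Grace's hat is blue.

blue


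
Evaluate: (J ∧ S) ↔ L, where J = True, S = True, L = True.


J = True, S = True, L = True
Step 1: J ∧ S = True AND True = True
Step 2: (True) ↔ L: true when both sides have same truth value.
Result: True ↔ True = True

True


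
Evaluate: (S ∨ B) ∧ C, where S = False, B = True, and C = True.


S = False, B = True, C = True
Step 1: S ∨ B = False OR True = True
Step 2: True ∧ C = True AND True = True
OR is true when at least one operand is true; AND requires both.

True


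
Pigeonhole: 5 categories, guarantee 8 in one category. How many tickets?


Pigeonhole: to guarantee k in one of n categories, need (k-1)×n + 1.
k = 8, n = 5
Minimum = (8-1) × 5 + 1 = 7 × 5 + 1

36


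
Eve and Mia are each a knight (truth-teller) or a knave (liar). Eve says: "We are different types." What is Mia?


Eve says: "We are different types."
Case 1: Eve is a Knight (truth-teller)
  Statement is true → they ARE different → Mia is a Knave
Case 2: Eve is a Knave (liar)
  Statement is false → they are NOT different → Mia is a Knave
In both cases, Mia is a Knave.

Knave


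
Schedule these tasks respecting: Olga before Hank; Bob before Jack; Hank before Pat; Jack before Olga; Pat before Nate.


Constraints: Olga before Hank; Bob before Jack; Hank before Pat; Jack before Olga; Pat before Nate
Method: repeatedly schedule the remaining task that has no remaining task required before it.
  Step 1: remaining {Jack, Pat, Nate, Hank, Olga, Bob}; every task except Bob still has a predecessor pending → schedule Bob.
  Step 2: remaining {Jack, Pat, Nate, Hank, Olga}; every task except Jack still has a predecessor pending → schedule Jack.
  Step 3: remaining {Pat, Nate, Hank, Olga}; every task except Olga still has a predecessor pending → schedule Olga.
  Step 4: remaining {Pat, Nate, Hank}; every task except Hank still has a predecessor pending → schedule Hank.
  Step 5: remaining {Pat, Nate}; every task except Pat still has a predecessor pending → schedule Pat.
  Step 6: only Nate remains → schedule Nate.
Resulting order:

Bob → Jack → Olga → Hank → Pat → Nate


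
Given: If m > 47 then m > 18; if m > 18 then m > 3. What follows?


Hypothetical syllogism: P → Q, Q → R ⊢ P → R
Premise 1: m > 47 → m > 18
Premise 2: m > 18 → m > 3
Chain the implications: the middle term (m > 18) links the two.
Conclusion: If m > 47, then m > 3.

If m > 47, then m > 3.


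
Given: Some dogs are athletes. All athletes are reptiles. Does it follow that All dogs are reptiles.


Premise 1: Some dogs are athletes.
Premise 2: All athletes are reptiles.
Conclusion: All dogs are reptiles.
Fallacy: illicit minor. The minor term (dogs) is distributed in the conclusion ('All dogs ...') but undistributed in its premise ('Some dogs are athletes' doesn't cover all dogs).
Only 'Some dogs are reptiles' follows, not 'All'.

Invalid


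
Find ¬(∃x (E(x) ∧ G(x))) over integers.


Original: ∃x (E(x) ∧ G(x))
Rule: ¬∀→∃, ¬∃→∀, negate predicate.
Negation: ∀x (¬E(x) ∨ ¬G(x))

∀x (¬E(x) ∨ ¬G(x))


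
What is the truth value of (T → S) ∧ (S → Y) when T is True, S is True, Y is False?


T = True, S = True, Y = False
Step 1: T → S is false only when T=True and S=False. Result: True
Step 2: S → Y is false only when S=True and Y=False. Result: False
Step 3: True ∧ False = False

False


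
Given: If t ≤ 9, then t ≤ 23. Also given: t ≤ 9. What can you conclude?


Modus ponens: P → Q, P ⊢ Q
P: t ≤ 9
Q: t ≤ 23
We have P → Q and P is true.
By modus ponens, Q must be true.

t ≤ 23


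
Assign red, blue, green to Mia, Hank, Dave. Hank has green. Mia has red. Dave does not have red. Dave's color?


From clues:
  Hank → green
  Mia → red
By elimination, Dave gets the remaining.

blue


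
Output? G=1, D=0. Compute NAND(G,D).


G AND D = 0
NOT(0) = 1

1


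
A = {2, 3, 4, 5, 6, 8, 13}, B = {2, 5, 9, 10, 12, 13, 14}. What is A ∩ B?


A = {2, 3, 4, 5, 6, 8, 13}
B = {2, 5, 9, 10, 12, 13, 14}
Operation: intersection
Elements in both: 2, 5, 13

{2, 5, 13}


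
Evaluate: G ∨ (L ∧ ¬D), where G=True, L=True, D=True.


G = True, L = True, D = True
Expression: G ∨ (L ∧ ¬D)
Step 1: ¬D = NOT True = False
Step 2: L ∧ ¬D = True AND False = False
Step 3: G ∨ (False) = True OR False = True

True


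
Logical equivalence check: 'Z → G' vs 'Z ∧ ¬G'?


Expression 1: Z → G
Expression 2: Z ∧ ¬G
Truth table (Z G | Expr1 Expr2):
  T T |   T     F   ← differ
  T F |   F     T   ← differ
  F T |   T     F   ← differ
  F F |   T     F   ← differ
Counterexample: Z=T, G=T gives Expr1 = T but Expr2 = F, so the expressions are NOT logically equivalent.

No


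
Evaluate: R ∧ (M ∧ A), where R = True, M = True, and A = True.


R = True, M = True, A = True
Step 1: M ∧ A = True AND True = True
Step 2: R ∧ True = True AND True = True
AND is true only when ALL operands are true.

True


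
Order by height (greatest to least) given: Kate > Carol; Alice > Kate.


Constraints: Kate > Carol; Alice > Kate
Method: at each step, the next-highest is the one remaining person who never appears on the smaller side of a constraint between remaining people.
  Step 1: remaining {Alice, Kate, Carol}; on the smaller side: {Kate, Carol} → Alice is next (Alice > Kate).
  Step 2: remaining {Kate, Carol}; on the smaller side: {Carol} → Kate is next (Kate > Carol).
  Step 3: only Carol remains → lowest.
Final ranking (highest to lowest):

Alice > Kate > Carol


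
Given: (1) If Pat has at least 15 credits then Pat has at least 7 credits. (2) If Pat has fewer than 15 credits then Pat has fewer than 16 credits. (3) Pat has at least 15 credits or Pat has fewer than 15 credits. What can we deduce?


Constructive dilemma: (P → Q) ∧ (R → S), P ∨ R ⊢ Q ∨ S
Premise 1: Pat has at least 15 credits → Pat has at least 7 credits
Premise 2: Pat has fewer than 15 credits → Pat has fewer than 16 credits
Premise 3: Pat has at least 15 credits ∨ Pat has fewer than 15 credits
Case 1: Assuming Pat has at least 15 credits, then by Premise 1, Pat has at least 7 credits.
Case 2: Assuming Pat has fewer than 15 credits, then by Premise 2, Pat has fewer than 16 credits.
Since one of Pat has at least 15 credits or Pat has fewer than 15 credits must hold, we get Pat has at least 7 credits or Pat has fewer than 16 credits.

Pat has at least 7 credits or Pat has fewer than 16 credits.


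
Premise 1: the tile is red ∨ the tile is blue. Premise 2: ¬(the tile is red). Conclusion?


Disjunctive syllogism: P ∨ Q, ¬P ⊢ Q
Disjunction: the tile is red ∨ the tile is blue
We know it is not the case that the tile is red.
By disjunctive syllogism, the other disjunct must be true.

The tile is blue


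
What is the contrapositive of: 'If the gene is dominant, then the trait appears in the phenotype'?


Original: If the gene is dominant, then the trait appears in the phenotype
Contrapositive: If ¬Q, then ¬P
Negate Q: not (the trait appears in the phenotype)
Negate P: not (the gene is dominant)

If not (the trait appears in the phenotype), then not (the gene is dominant).


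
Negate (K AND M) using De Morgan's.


De Morgan's law: ¬(P ∧ Q) ≡ ¬P ∨ ¬Q
¬(K ∧ M) = ¬K ∨ ¬M

¬K ∨ ¬M


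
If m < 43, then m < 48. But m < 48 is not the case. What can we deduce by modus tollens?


Modus tollens: P → Q, ¬Q ⊢ ¬P
P: m < 43
Q: m < 48
We have P → Q and Q is false.
By modus tollens, P must be false.

It is not the case that m < 43


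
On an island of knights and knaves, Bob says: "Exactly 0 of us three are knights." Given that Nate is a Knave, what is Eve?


Bob claims exactly 0 knights among Bob, Nate, Eve.
Given: Nate is a Knave.

Case 1: Bob is a Knight (tells truth)
  Then exactly 0 of the three are knights.
  Counting Bob, Nate: 1 knight(s) so far. Need -1 more → impossible.
Case 2: Bob is a Knave (lies)
  Then the count is NOT 0.
  If Eve = Knave, count = 0 = 0 → claim would be true, contradicts lie.
  If Eve = Knight, count = 1 ≠ 0 → lie confirmed ✓

Eve is a Knight.

Knight


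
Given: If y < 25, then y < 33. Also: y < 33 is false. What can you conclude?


Modus tollens: P → Q, ¬Q ⊢ ¬P
P: y < 25
Q: y < 33
We have P → Q and Q is false.
By modus tollens, P must be false.

It is not the case that y < 25


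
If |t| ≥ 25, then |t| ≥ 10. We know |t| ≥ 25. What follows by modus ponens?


Modus ponens: P → Q, P ⊢ Q
P: |t| ≥ 25
Q: |t| ≥ 10
We have P → Q and P is true.
By modus ponens, Q must be true.

|t| ≥ 10


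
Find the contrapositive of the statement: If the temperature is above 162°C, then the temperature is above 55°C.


Original: If the temperature is above 162°C, then the temperature is above 55°C
Contrapositive: If ¬Q, then ¬P
Negate Q: not (the temperature is above 55°C)
Negate P: not (the temperature is above 162°C)

If not (the temperature is above 55°C), then not (the temperature is above 162°C).


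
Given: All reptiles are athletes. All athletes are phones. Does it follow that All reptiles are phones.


Premise 1: All reptiles are athletes.
Premise 2: All athletes are phones.
Conclusion: All reptiles are phones.
Barbara syllogism (AAA-1): All A are B, All B are C → All A are C.
Middle term (athletes) distributed in premise 2.

Valid


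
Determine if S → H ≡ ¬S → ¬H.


Expression 1: S → H
Expression 2: ¬S → ¬H
Truth table (S H | Expr1 Expr2):
  T T |   T     T
  T F |   F     T   ← differ
  F T |   T     F   ← differ
  F F |   T     T
Counterexample: S=T, H=F gives Expr1 = F but Expr2 = T, so the expressions are NOT logically equivalent.

No


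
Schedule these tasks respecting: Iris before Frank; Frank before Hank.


Constraints: Iris before Frank; Frank before Hank
Method: repeatedly schedule the remaining task that has no remaining task required before it.
  Step 1: remaining {Iris, Hank, Frank}; every task except Iris still has a predecessor pending → schedule Iris.
  Step 2: remaining {Hank, Frank}; every task except Frank still has a predecessor pending → schedule Frank.
  Step 3: only Hank remains → schedule Hank.
Resulting order:

Iris → Frank → Hank


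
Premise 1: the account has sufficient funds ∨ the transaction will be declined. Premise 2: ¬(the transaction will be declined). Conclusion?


Disjunctive syllogism: P ∨ Q, ¬P ⊢ Q
Disjunction: the account has sufficient funds ∨ the transaction will be declined
We know it is not the case that the transaction will be declined.
By disjunctive syllogism, the other disjunct must be true.

The account has sufficient funds


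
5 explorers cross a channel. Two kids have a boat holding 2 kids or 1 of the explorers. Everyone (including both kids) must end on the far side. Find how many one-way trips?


Per crossing of one of the explorers: kids→, one←, one of the explorers→, one← = 4 trips
5 × 4 = 20, + 1 final kids→ = 21
Minimum trips = 21

21


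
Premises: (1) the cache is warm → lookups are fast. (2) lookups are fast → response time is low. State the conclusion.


Hypothetical syllogism: P → Q, Q → R ⊢ P → R
Premise 1: the cache is warm → lookups are fast
Premise 2: lookups are fast → response time is low
Chain the implications: the middle term (lookups are fast) links the two.
Conclusion: If the cache is warm, then response time is low.

If the cache is warm, then response time is low.


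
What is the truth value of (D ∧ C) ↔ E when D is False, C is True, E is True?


D = False, C = True, E = True
Step 1: D ∧ C = False AND True = False
Step 2: (False) ↔ E: true when both sides have same truth value.
Result: False ↔ True = False

False


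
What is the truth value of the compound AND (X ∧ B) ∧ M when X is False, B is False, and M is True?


X = False, B = False, M = True
Step 1: X ∧ B = False AND False = False
Step 2: False ∧ M = False AND True = False
AND is true only when ALL operands are true.

False


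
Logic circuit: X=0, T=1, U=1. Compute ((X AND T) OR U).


X AND T = 0&1 = 0
0 OR 1 = 1

1


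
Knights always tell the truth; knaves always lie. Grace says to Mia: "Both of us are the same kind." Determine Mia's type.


Grace says: "Both of us are the same kind."
Case 1: Grace is a Knight (truth-teller)
  Statement is true → they ARE the same → Mia is also a Knight
Case 2: Grace is a Knave (liar)
  Statement is false → they are NOT the same → Mia is a Knight
In both cases, Mia is a Knight.

Knight


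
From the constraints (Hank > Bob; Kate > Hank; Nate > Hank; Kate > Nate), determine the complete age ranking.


Constraints: Hank > Bob; Kate > Hank; Nate > Hank; Kate > Nate
Method: at each step, the next-highest is the one remaining person who never appears on the smaller side of a constraint between remaining people.
  Step 1: remaining {Bob, Hank, Kate, Nate}; on the smaller side: {Bob, Hank, Nate} → Kate is next (Kate > Hank; Kate > Nate).
  Step 2: remaining {Bob, Hank, Nate}; on the smaller side: {Bob, Hank} → Nate is next (Nate > Hank).
  Step 3: remaining {Bob, Hank}; on the smaller side: {Bob} → Hank is next (Hank > Bob).
  Step 4: only Bob remains → lowest.
Final ranking (highest to lowest):

Kate > Nate > Hank > Bob


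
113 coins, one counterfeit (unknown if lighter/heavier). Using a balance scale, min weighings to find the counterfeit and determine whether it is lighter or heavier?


Let n = 113. 226 possibilities (n coins × lighter/heavier); each weighing has 3 outcomes.
Bound for k weighings: say the first weighing puts j coins on each pan. If it tips, the 2j weighed coins remain suspects (each with a known direction) and k-1 weighings give 3^(k-1) outcomes; 3^(k-1) is odd, so 2j ≤ 3^(k-1) - 1. If it balances, the n - 2j unweighed coins remain with direction unknown: 2(n - 2j) ≤ 3^(k-1) - 1 by the same parity argument. Adding, n ≤ (3^(k-1) - 1) + (3^(k-1) - 1)/2 = (3^k - 3)/2, and the classical three-group strategy achieves this (3 coins in 2 weighings, 12 in 3, 39 in 4, 120 in 5).
So we need the smallest k with (3^k - 3)/2 ≥ 113.
k = 4: (3^4 - 3)/2 = 39 < 113 ✗
k = 5: (3^5 - 3)/2 = 120 ≥ 113 ✓

5


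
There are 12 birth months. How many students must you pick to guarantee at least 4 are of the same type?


Pigeonhole: to guarantee k in one of n categories, need (k-1)×n + 1.
k = 4, n = 12
Minimum = (4-1) × 12 + 1 = 3 × 12 + 1

37


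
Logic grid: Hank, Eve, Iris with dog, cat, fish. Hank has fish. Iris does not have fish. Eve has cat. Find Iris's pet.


From clues:
  Eve → cat
  Hank → fish
By elimination, Iris gets the remaining.

dog


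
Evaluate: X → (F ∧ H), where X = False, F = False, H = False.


X = False, F = False, H = False
Step 1: F ∧ H = False AND False = False
Step 2: X → (False): false only when X=True and consequent=False.
Result: True

True


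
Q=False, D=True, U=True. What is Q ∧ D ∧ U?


Q = False, D = True, U = True
Expression: Q ∧ D ∧ U
Step 1: Q ∧ D = False AND True = False
Step 2: (False) ∧ U = False AND True = False

False


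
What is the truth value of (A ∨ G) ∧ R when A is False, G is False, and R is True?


A = False, G = False, R = True
Step 1: A ∨ G = False OR False = False
Step 2: False ∧ R = False AND True = False
OR is true when at least one operand is true; AND requires both.

False


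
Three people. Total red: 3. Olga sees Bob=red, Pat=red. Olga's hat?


Total red = 3, seen red = 2
Own red = 3 - 2 = 1
Olga's hat is red.

red


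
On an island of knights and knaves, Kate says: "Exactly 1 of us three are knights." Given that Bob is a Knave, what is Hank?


Kate claims exactly 1 knights among Kate, Bob, Hank.
Given: Bob is a Knave.

Case 1: Kate is a Knight (tells truth)
  Then exactly 1 of the three are knights.
  Counting Kate, Bob: 1 knight(s) so far. Need 0 more → Hank = Knave.
Case 2: Kate is a Knave (lies)
  Then the count is NOT 1.
  If Hank = Knight, count = 1 = 1 → claim would be true, contradicts lie.
  If Hank = Knave, count = 0 ≠ 1 → lie confirmed ✓

Hank is a Knave.

Knave


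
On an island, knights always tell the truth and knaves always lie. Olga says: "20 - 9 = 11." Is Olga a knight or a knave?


Statement: "20 - 9 = 11."
Actual: 20 - 9 = 11
Claimed: 11
Statement is TRUE → Olga tells the truth → Knight

Knight


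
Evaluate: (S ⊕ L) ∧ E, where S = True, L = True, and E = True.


S = True, L = True, E = True
Step 1: S ⊕ L = True XOR True = False
Step 2: False ∧ E = False AND True = False
XOR true when exactly one of S,L is true; then AND with E.

False


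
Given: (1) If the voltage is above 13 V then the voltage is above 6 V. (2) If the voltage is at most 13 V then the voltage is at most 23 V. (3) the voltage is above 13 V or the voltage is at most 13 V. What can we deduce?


Constructive dilemma: (P → Q) ∧ (R → S), P ∨ R ⊢ Q ∨ S
Premise 1: the voltage is above 13 V → the voltage is above 6 V
Premise 2: the voltage is at most 13 V → the voltage is at most 23 V
Premise 3: the voltage is above 13 V ∨ the voltage is at most 13 V
Case 1: Assuming the voltage is above 13 V, then by Premise 1, the voltage is above 6 V.
Case 2: Assuming the voltage is at most 13 V, then by Premise 2, the voltage is at most 23 V.
Since one of the voltage is above 13 V or the voltage is at most 13 V must hold, we get the voltage is above 6 V or the voltage is at most 23 V.

The voltage is above 6 V or the voltage is at most 23 V.


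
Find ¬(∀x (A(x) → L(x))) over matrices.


Original: ∀x (A(x) → L(x))
Rule: ¬∀→∃, ¬∃→∀, negate predicate.
Negation: ∃x (A(x) ∧ ¬L(x))

∃x (A(x) ∧ ¬L(x))


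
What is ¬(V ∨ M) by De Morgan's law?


De Morgan's law: ¬(P ∨ Q) ≡ ¬P ∧ ¬Q
¬(V ∨ M) = ¬V ∧ ¬M

¬V ∧ ¬M


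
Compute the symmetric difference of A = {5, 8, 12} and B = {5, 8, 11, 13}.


A = {5, 8, 12}
B = {5, 8, 11, 13}
Operation: symmetric difference
In A only: [12], in B only: [11, 13]

{11, 12, 13}


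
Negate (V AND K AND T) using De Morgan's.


De Morgan's law: ¬(P ∧ Q ∧ R) ≡ ¬P ∨ ¬Q ∨ ¬R
¬(V ∧ K ∧ T) = ¬V ∨ ¬K ∨ ¬T

¬V ∨ ¬K ∨ ¬T


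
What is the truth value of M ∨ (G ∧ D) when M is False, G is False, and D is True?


M = False, G = False, D = True
Step 1: G ∧ D = False AND True = False
Step 2: M ∨ False = False OR False = False
AND evaluated first (higher precedence); then OR applied.

False


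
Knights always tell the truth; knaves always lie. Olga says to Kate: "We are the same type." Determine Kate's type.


Olga says: "We are the same type."
Case 1: Olga is a Knight (truth-teller)
  Statement is true → they ARE the same → Kate is also a Knight
Case 2: Olga is a Knave (liar)
  Statement is false → they are NOT the same → Kate is a Knight
In both cases, Kate is a Knight.

Knight


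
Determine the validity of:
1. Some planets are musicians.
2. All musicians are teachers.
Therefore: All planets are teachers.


Premise 1: Some planets are musicians.
Premise 2: All musicians are teachers.
Conclusion: All planets are teachers.
Fallacy: illicit minor. The minor term (planets) is distributed in the conclusion ('All planets ...') but undistributed in its premise ('Some planets are musicians' doesn't cover all planets).
Only 'Some planets are teachers' follows, not 'All'.

Invalid


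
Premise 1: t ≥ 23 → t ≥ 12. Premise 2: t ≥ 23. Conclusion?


Modus ponens: P → Q, P ⊢ Q
P: t ≥ 23
Q: t ≥ 12
We have P → Q and P is true.
By modus ponens, Q must be true.

t ≥ 12


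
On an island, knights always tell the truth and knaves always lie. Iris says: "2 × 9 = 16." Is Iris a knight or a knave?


Statement: "2 × 9 = 16."
Actual: 2 × 9 = 18
Claimed: 16
Statement is FALSE → Iris lies → Knave

Knave


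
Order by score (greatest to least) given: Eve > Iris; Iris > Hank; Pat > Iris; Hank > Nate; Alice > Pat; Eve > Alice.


Constraints: Eve > Iris; Iris > Hank; Pat > Iris; Hank > Nate; Alice > Pat; Eve > Alice
Method: at each step, the next-highest is the one remaining person who never appears on the smaller side of a constraint between remaining people.
  Step 1: remaining {Nate, Hank, Iris, Alice, Eve, Pat}; on the smaller side: {Nate, Hank, Iris, Alice, Pat} → Eve is next (Eve > Iris; Eve > Alice).
  Step 2: remaining {Nate, Hank, Iris, Alice, Pat}; on the smaller side: {Nate, Hank, Iris, Pat} → Alice is next (Alice > Pat).
  Step 3: remaining {Nate, Hank, Iris, Pat}; on the smaller side: {Nate, Hank, Iris} → Pat is next (Pat > Iris).
  Step 4: remaining {Nate, Hank, Iris}; on the smaller side: {Nate, Hank} → Iris is next (Iris > Hank).
  Step 5: remaining {Nate, Hank}; on the smaller side: {Nate} → Hank is next (Hank > Nate).
  Step 6: only Nate remains → lowest.
Final ranking (highest to lowest):

Eve > Alice > Pat > Iris > Hank > Nate


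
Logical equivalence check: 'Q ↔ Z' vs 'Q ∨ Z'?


Expression 1: Q ↔ Z
Expression 2: Q ∨ Z
Truth table (Q Z | Expr1 Expr2):
  T T |   T     T
  T F |   F     T   ← differ
  F T |   F     T   ← differ
  F F |   T     F   ← differ
Counterexample: Q=T, Z=F gives Expr1 = F but Expr2 = T, so the expressions are NOT logically equivalent.

No


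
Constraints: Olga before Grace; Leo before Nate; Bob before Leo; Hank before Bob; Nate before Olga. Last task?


Constraints: Olga before Grace; Leo before Nate; Bob before Leo; Hank before Bob; Nate before Olga
The last task can have nothing scheduled after it, so it must never appear on the left of a 'before'.
Tasks appearing before some other task: Olga, Leo, Bob, Hank, Nate.
The only task not in that list is Grace → it is last.

Grace


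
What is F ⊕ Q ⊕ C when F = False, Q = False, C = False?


F = False, Q = False, C = False
Step 1: F ⊕ Q = False XOR False = False
Step 2: False ⊕ C = False XOR False = False
XOR is true when an odd number of operands are true.

False


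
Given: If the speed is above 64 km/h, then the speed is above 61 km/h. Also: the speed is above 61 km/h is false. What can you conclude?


Modus tollens: P → Q, ¬Q ⊢ ¬P
P: the speed is above 64 km/h
Q: the speed is above 61 km/h
We have P → Q and Q is false.
By modus tollens, P must be false.

It is not the case that the speed is above 64 km/h


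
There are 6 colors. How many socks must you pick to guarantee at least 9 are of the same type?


Pigeonhole: to guarantee k in one of n categories, need (k-1)×n + 1.
k = 9, n = 6
Minimum = (9-1) × 6 + 1 = 8 × 6 + 1

49


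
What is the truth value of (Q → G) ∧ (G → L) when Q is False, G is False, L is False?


Q = False, G = False, L = False
Step 1: Q → G is false only when Q=True and G=False. Result: True
Step 2: G → L is false only when G=True and L=False. Result: True
Step 3: True ∧ True = True

True


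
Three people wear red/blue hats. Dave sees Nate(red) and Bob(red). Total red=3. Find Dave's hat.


Total red = 3, seen red = 2
Own red = 3 - 2 = 1
Dave's hat is red.

red


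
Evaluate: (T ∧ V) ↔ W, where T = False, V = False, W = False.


T = False, V = False, W = False
Step 1: T ∧ V = False AND False = False
Step 2: (False) ↔ W: true when both sides have same truth value.
Result: False ↔ False = True

True


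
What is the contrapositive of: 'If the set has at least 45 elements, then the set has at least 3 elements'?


Original: If the set has at least 45 elements, then the set has at least 3 elements
Contrapositive: If ¬Q, then ¬P
Negate Q: not (the set has at least 3 elements)
Negate P: not (the set has at least 45 elements)

If not (the set has at least 3 elements), then not (the set has at least 45 elements).


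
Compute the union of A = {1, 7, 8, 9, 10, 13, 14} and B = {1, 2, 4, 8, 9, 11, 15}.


A = {1, 7, 8, 9, 10, 13, 14}
B = {1, 2, 4, 8, 9, 11, 15}
Operation: union
All elements combined: 1, 2, 4, 7, 8, 9, 10, 11, 13, 14, 15

{1, 2, 4, 7, 8, 9, 10, 11, 13, 14, 15}


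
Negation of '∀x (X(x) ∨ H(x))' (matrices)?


Original: ∀x (X(x) ∨ H(x))
Rule: ¬∀→∃, ¬∃→∀, negate predicate.
Negation: ∃x (¬X(x) ∧ ¬H(x))

∃x (¬X(x) ∧ ¬H(x))


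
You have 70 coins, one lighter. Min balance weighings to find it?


Each weighing has 3 outcomes (left heavy / balance / right heavy), so k weighings distinguish at most 3^k cases; splitting into three near-equal groups achieves this.
Need 3^k ≥ 70: 3^3 = 27 < 70 ≤ 3^4 = 81
k = ⌈log₃(70)⌉ = 4

4


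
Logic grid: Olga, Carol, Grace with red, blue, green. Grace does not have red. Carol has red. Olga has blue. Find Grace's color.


From clues:
  Olga → blue
  Carol → red
By elimination, Grace gets the remaining.

green


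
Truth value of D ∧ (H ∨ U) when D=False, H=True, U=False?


D = False, H = True, U = False
Expression: D ∧ (H ∨ U)
Step 1: H ∨ U = True OR False = True
Step 2: D ∧ (True) = False AND True = False

False


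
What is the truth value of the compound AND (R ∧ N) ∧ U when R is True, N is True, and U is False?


R = True, N = True, U = False
Step 1: R ∧ N = True AND True = True
Step 2: True ∧ U = True AND False = False
AND is true only when ALL operands are true.

False


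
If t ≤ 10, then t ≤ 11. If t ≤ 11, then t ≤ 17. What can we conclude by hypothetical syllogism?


Hypothetical syllogism: P → Q, Q → R ⊢ P → R
Premise 1: t ≤ 10 → t ≤ 11
Premise 2: t ≤ 11 → t ≤ 17
Chain the implications: the middle term (t ≤ 11) links the two.
Conclusion: If t ≤ 10, then t ≤ 17.

If t ≤ 10, then t ≤ 17.


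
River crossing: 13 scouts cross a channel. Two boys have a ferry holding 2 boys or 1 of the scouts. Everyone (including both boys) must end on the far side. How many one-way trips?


Per crossing of one of the scouts: boys→, one←, one of the scouts→, one← = 4 trips
13 × 4 = 52, + 1 final boys→ = 53
Minimum trips = 53

53


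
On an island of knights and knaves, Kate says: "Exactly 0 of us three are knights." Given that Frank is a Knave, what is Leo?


Kate claims exactly 0 knights among Kate, Frank, Leo.
Given: Frank is a Knave.

Case 1: Kate is a Knight (tells truth)
  Then exactly 0 of the three are knights.
  Counting Kate, Frank: 1 knight(s) so far. Need -1 more → impossible.
Case 2: Kate is a Knave (lies)
  Then the count is NOT 0.
  If Leo = Knave, count = 0 = 0 → claim would be true, contradicts lie.
  If Leo = Knight, count = 1 ≠ 0 → lie confirmed ✓

Leo is a Knight.

Knight


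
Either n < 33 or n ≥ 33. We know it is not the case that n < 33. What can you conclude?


Disjunctive syllogism: P ∨ Q, ¬P ⊢ Q
Disjunction: n < 33 ∨ n ≥ 33
We know it is not the case that n < 33.
By disjunctive syllogism, the other disjunct must be true.

n ≥ 33


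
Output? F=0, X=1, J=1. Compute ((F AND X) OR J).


F AND X = 0&1 = 0
0 OR 1 = 1

1


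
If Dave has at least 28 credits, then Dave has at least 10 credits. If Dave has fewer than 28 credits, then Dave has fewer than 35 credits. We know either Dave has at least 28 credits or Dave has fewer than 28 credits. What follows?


Constructive dilemma: (P → Q) ∧ (R → S), P ∨ R ⊢ Q ∨ S
Premise 1: Dave has at least 28 credits → Dave has at least 10 credits
Premise 2: Dave has fewer than 28 credits → Dave has fewer than 35 credits
Premise 3: Dave has at least 28 credits ∨ Dave has fewer than 28 credits
Case 1: Assuming Dave has at least 28 credits, then by Premise 1, Dave has at least 10 credits.
Case 2: Assuming Dave has fewer than 28 credits, then by Premise 2, Dave has fewer than 35 credits.
Since one of Dave has at least 28 credits or Dave has fewer than 28 credits must hold, we get Dave has at least 10 credits or Dave has fewer than 35 credits.

Dave has at least 10 credits or Dave has fewer than 35 credits.


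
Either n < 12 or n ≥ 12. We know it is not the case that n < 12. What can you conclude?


Disjunctive syllogism: P ∨ Q, ¬P ⊢ Q
Disjunction: n < 12 ∨ n ≥ 12
We know it is not the case that n < 12.
By disjunctive syllogism, the other disjunct must be true.

n ≥ 12


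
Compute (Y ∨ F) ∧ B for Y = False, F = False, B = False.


Y = False, F = False, B = False
Step 1: Y ∨ F = False OR False = False
Step 2: False ∧ B = False AND False = False
OR is true when at least one operand is true; AND requires both.

False


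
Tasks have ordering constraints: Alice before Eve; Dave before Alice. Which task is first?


Constraints: Alice before Eve; Dave before Alice
The first task can have nothing scheduled before it, so it must never appear on the right of a 'before'.
Tasks appearing after some 'before': Eve, Alice.
The only task not in that list is Dave → it is first.

Dave


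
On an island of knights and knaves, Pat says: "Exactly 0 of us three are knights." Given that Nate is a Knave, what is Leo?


Pat claims exactly 0 knights among Pat, Nate, Leo.
Given: Nate is a Knave.

Case 1: Pat is a Knight (tells truth)
  Then exactly 0 of the three are knights.
  Counting Pat, Nate: 1 knight(s) so far. Need -1 more → impossible.
Case 2: Pat is a Knave (lies)
  Then the count is NOT 0.
  If Leo = Knave, count = 0 = 0 → claim would be true, contradicts lie.
  If Leo = Knight, count = 1 ≠ 0 → lie confirmed ✓

Leo is a Knight.

Knight


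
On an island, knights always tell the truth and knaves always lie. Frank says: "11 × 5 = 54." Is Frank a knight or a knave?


Statement: "11 × 5 = 54."
Actual: 11 × 5 = 55
Claimed: 54
Statement is FALSE → Frank lies → Knave

Knave


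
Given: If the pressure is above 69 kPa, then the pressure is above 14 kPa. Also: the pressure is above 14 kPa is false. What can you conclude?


Modus tollens: P → Q, ¬Q ⊢ ¬P
P: the pressure is above 69 kPa
Q: the pressure is above 14 kPa
We have P → Q and Q is false.
By modus tollens, P must be false.

It is not the case that the pressure is above 69 kPa


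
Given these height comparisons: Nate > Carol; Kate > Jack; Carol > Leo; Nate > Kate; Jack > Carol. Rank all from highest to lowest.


Constraints: Nate > Carol; Kate > Jack; Carol > Leo; Nate > Kate; Jack > Carol
Method: at each step, the next-highest is the one remaining person who never appears on the smaller side of a constraint between remaining people.
  Step 1: remaining {Kate, Carol, Leo, Nate, Jack}; on the smaller side: {Kate, Carol, Leo, Jack} → Nate is next (Nate > Carol; Nate > Kate).
  Step 2: remaining {Kate, Carol, Leo, Jack}; on the smaller side: {Carol, Leo, Jack} → Kate is next (Kate > Jack).
  Step 3: remaining {Carol, Leo, Jack}; on the smaller side: {Carol, Leo} → Jack is next (Jack > Carol).
  Step 4: remaining {Carol, Leo}; on the smaller side: {Leo} → Carol is next (Carol > Leo).
  Step 5: only Leo remains → lowest.
Final ranking (highest to lowest):

Nate > Kate > Jack > Carol > Leo


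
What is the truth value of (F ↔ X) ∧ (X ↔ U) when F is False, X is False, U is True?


F = False, X = False, U = True
Step 1: F ↔ X is true when F and X have the same value. Result: True
Step 2: X ↔ U is true when X and U have the same value. Result: False
Step 3: True ∧ False = False

False


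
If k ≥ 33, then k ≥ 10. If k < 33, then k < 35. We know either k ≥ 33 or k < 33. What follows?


Constructive dilemma: (P → Q) ∧ (R → S), P ∨ R ⊢ Q ∨ S
Premise 1: k ≥ 33 → k ≥ 10
Premise 2: k < 33 → k < 35
Premise 3: k ≥ 33 ∨ k < 33
Case 1: Assuming k ≥ 33, then by Premise 1, k ≥ 10.
Case 2: Assuming k < 33, then by Premise 2, k < 35.
Since one of k ≥ 33 or k < 33 must hold, we get k ≥ 10 or k < 35.

k ≥ 10 or k < 35.


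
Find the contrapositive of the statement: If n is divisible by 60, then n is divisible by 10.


Original: If n is divisible by 60, then n is divisible by 10
Contrapositive: If ¬Q, then ¬P
Negate Q: not (n is divisible by 10)
Negate P: not (n is divisible by 60)

If not (n is divisible by 10), then not (n is divisible by 60).


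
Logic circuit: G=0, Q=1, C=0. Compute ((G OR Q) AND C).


G OR Q = 0|1 = 1
1 AND 0 = 0

0


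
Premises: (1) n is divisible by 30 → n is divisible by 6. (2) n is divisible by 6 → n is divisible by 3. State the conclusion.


Hypothetical syllogism: P → Q, Q → R ⊢ P → R
Premise 1: n is divisible by 30 → n is divisible by 6
Premise 2: n is divisible by 6 → n is divisible by 3
Chain the implications: the middle term (n is divisible by 6) links the two.
Conclusion: If n is divisible by 30, then n is divisible by 3.

If n is divisible by 30, then n is divisible by 3.


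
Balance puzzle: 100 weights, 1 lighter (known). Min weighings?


Each weighing has 3 outcomes (left heavy / balance / right heavy), so k weighings distinguish at most 3^k cases; splitting into three near-equal groups achieves this.
Need 3^k ≥ 100: 3^4 = 81 < 100 ≤ 3^5 = 243
k = ⌈log₃(100)⌉ = 5

5


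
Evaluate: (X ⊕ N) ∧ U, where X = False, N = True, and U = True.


X = False, N = True, U = True
Step 1: X ⊕ N = False XOR True = True
Step 2: True ∧ U = True AND True = True
XOR true when exactly one of X,N is true; then AND with U.

True


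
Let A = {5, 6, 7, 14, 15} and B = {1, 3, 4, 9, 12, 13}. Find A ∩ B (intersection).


A = {5, 6, 7, 14, 15}
B = {1, 3, 4, 9, 12, 13}
Operation: intersection
Elements in both: none

∅


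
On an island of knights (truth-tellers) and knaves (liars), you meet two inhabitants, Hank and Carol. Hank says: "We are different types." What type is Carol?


Hank says: "We are different types."
Case 1: Hank is a Knight (truth-teller)
  Statement is true → they ARE different → Carol is a Knave
Case 2: Hank is a Knave (liar)
  Statement is false → they are NOT different → Carol is a Knave
In both cases, Carol is a Knave.

Knave


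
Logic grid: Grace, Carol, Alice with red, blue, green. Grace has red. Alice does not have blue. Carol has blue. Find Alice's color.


From clues:
  Grace → red
  Carol → blue
By elimination, Alice gets the remaining.

green


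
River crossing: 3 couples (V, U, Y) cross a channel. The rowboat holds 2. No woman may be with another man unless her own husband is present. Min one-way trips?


Label couples V, U, Y (H = husband, W = wife).
Counting alone: 6 people, the rowboat carries 2 and someone must bring it back, so each round trip nets at most +1 on the far side until the last crossing → at least 9 trips. The jealousy constraint makes 9 impossible; the shortest valid schedule has 11:
1. WV+WU →  (far: WV,WU; near: HV,HU,HY,WY)
2. WV ←       (far: WU; near: HV,HU,HY,WV,WY)
3. WV+WY →  (far: WV,WU,WY; near: HV,HU,HY)
4. WV ←       (far: WU,WY; near: HV,HU,HY,WV)
5. HU+HY →  (far: HU,WU,HY,WY; near: HV,WV)
6. HU+WU ←  (far: HY,WY; near: HV,WV,HU,WU)
7. HV+HU →  (far: HV,HU,HY,WY; near: WV,WU)
8. WY ←       (far: HV,HU,HY; near: WV,WU,WY)
9. WV+WU →  (far: HV,WV,HU,WU,HY; near: WY)
10. HY ←      (far: HV,WV,HU,WU; near: HY,WY)
11. HY+WY → (far: all six; near: empty)
In every state each wife is either with her husband or with no other man.
Minimum trips = 11

11


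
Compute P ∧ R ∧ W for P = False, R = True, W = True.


P = False, R = True, W = True
Step 1: P ∧ R = False AND True = False
Step 2: (False) ∧ W = (False) AND True = False
AND is true only when ALL operands are true.

False


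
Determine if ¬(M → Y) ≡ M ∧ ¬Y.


Expression 1: ¬(M → Y)
Expression 2: M ∧ ¬Y
Truth table (M Y | Expr1 Expr2):
  T T |   F     F
  T F |   T     T
  F T |   F     F
  F F |   F     F
All 4 rows agree, so the expressions are logically equivalent.

Yes


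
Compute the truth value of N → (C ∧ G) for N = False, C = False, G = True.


N = False, C = False, G = True
Step 1: C ∧ G = False AND True = False
Step 2: N → (False): false only when N=True and consequent=False.
Result: True

True


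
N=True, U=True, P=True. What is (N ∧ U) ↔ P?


N = True, U = True, P = True
Expression: (N ∧ U) ↔ P
Step 1: N ∧ U = True AND True = True
Step 2: (True) ↔ P = (True iff True) = True

True


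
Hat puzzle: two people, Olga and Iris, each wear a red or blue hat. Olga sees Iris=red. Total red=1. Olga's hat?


Total red = 1, Iris = red
Red accounted for: 1
Remaining for Olga: 0
Olga's hat is blue.

blue


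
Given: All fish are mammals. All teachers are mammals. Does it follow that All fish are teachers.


Premise 1: All fish are mammals.
Premise 2: All teachers are mammals.
Conclusion: All fish are teachers.
Fallacy: undistributed middle. mammals is predicate in both.
Counterexample: fish and teachers could be disjoint subsets of mammals.

Invalid
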